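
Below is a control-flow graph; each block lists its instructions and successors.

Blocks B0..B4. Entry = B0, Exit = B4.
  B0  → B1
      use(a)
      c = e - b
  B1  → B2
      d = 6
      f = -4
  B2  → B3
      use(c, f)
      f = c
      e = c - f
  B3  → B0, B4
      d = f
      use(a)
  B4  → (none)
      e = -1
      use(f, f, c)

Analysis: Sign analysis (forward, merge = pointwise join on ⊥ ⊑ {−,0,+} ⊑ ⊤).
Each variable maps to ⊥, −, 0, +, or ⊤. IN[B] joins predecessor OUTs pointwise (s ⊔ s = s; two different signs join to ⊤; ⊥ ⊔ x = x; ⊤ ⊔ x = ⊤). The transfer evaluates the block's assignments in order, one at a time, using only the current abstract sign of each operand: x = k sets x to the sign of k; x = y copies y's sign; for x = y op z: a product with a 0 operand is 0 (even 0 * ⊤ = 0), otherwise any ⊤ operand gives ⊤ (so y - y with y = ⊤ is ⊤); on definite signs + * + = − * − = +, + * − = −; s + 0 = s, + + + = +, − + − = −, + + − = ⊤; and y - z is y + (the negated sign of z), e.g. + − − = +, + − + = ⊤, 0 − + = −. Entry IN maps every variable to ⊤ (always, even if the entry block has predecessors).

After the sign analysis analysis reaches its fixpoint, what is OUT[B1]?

Converged values:
  B0: | IN=(all ⊤) | OUT=(all ⊤)
  B1: | IN=(all ⊤) | OUT={d:+, f:-; rest ⊤}
  B2: | IN={d:+, f:-; rest ⊤} | OUT={d:+; rest ⊤}
  B3: | IN={d:+; rest ⊤} | OUT=(all ⊤)
  B4: | IN=(all ⊤) | OUT={e:-; rest ⊤}

Merge at B1: IN[B1] = OUT[B0] = {a: ⊤, b: ⊤, c: ⊤, d: ⊤, e: ⊤, f: ⊤}
Applying B1's transfer function to that IN value gives OUT[B1] (row B1 above).

Answer: {a: ⊤, b: ⊤, c: ⊤, d: +, e: ⊤, f: -}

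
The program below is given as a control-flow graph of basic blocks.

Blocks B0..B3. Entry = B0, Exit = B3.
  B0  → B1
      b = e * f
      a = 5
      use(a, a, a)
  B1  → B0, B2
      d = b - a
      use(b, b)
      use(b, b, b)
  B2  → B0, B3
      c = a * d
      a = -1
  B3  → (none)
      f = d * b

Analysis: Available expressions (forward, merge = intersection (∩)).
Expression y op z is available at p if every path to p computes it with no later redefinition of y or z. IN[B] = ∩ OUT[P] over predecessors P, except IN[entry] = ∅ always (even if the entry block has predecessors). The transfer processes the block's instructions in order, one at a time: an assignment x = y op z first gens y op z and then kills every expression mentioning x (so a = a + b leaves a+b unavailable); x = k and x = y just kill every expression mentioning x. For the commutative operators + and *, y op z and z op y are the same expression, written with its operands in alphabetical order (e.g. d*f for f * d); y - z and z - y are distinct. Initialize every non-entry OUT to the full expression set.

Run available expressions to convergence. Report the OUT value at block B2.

Converged values:
  B0:   IN={}   OUT={e*f}
  B1:   IN={e*f}   OUT={b-a, e*f}
  B2:   IN={b-a, e*f}   OUT={e*f}
  B3:   IN={e*f}   OUT={b*d}

Merge at B2: IN[B2] = OUT[B1] = {b-a, e*f}
Applying B2's transfer function to that IN value gives OUT[B2] (row B2 above).

Answer: {e*f}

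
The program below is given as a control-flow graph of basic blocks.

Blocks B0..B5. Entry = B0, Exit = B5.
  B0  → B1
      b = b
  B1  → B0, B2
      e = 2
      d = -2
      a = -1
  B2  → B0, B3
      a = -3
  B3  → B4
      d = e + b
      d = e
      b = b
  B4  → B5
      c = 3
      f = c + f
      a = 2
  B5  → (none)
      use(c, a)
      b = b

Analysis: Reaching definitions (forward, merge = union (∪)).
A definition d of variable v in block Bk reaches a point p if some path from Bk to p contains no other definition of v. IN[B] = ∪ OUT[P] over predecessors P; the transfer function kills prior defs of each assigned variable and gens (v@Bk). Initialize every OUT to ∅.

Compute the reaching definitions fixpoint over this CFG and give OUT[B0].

Answer: {a@B1, a@B2, b@B0, d@B1, e@B1}

Derivation:
Converged values:
  B0:  IN={a@B1, a@B2, b@B0, d@B1, e@B1}  OUT={a@B1, a@B2, b@B0, d@B1, e@B1}
  B1:  IN={a@B1, a@B2, b@B0, d@B1, e@B1}  OUT={a@B1, b@B0, d@B1, e@B1}
  B2:  IN={a@B1, b@B0, d@B1, e@B1}  OUT={a@B2, b@B0, d@B1, e@B1}
  B3:  IN={a@B2, b@B0, d@B1, e@B1}  OUT={a@B2, b@B3, d@B3, e@B1}
  B4:  IN={a@B2, b@B3, d@B3, e@B1}  OUT={a@B4, b@B3, c@B4, d@B3, e@B1, f@B4}
  B5:  IN={a@B4, b@B3, c@B4, d@B3, e@B1, f@B4}  OUT={a@B4, b@B5, c@B4, d@B3, e@B1, f@B4}

Merge at B0 (entry node, so the boundary value {} is joined with the incoming edge(s)): IN[B0] = {} ⊔ OUT[B1] ⊔ OUT[B2] = {a@B1, a@B2, b@B0, d@B1, e@B1}
Applying B0's transfer function to that IN value gives OUT[B0] (row B0 above).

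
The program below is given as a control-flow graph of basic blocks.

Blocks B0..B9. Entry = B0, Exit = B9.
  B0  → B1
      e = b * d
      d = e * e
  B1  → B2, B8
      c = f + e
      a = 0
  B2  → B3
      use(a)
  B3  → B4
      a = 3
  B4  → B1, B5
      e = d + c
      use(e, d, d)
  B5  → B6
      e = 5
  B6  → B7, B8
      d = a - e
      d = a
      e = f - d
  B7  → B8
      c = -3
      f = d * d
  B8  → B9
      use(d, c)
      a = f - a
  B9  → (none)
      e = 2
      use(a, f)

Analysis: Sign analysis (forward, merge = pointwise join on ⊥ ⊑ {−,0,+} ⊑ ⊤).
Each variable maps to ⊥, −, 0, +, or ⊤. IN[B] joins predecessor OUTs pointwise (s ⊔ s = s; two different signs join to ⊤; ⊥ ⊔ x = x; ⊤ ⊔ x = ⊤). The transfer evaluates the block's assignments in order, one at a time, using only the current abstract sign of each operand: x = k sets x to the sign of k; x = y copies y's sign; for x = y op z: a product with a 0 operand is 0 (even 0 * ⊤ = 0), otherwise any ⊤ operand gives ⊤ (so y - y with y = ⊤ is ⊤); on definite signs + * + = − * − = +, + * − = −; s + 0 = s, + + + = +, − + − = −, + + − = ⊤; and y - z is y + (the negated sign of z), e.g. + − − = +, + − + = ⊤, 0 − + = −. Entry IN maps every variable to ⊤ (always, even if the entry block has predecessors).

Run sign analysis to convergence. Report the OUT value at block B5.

Answer: {a: +, b: ⊤, c: ⊤, d: ⊤, e: +, f: ⊤}

Derivation:
Converged values:
  B0: | IN=(all ⊤) | OUT=(all ⊤)
  B1: | IN=(all ⊤) | OUT={a:0; rest ⊤}
  B2: | IN={a:0; rest ⊤} | OUT={a:0; rest ⊤}
  B3: | IN={a:0; rest ⊤} | OUT={a:+; rest ⊤}
  B4: | IN={a:+; rest ⊤} | OUT={a:+; rest ⊤}
  B5: | IN={a:+; rest ⊤} | OUT={a:+, e:+; rest ⊤}
  B6: | IN={a:+, e:+; rest ⊤} | OUT={a:+, d:+; rest ⊤}
  B7: | IN={a:+, d:+; rest ⊤} | OUT={a:+, c:-, d:+, f:+; rest ⊤}
  B8: | IN=(all ⊤) | OUT=(all ⊤)
  B9: | IN=(all ⊤) | OUT={e:+; rest ⊤}

Merge at B5: IN[B5] = OUT[B4] = {a: +, b: ⊤, c: ⊤, d: ⊤, e: ⊤, f: ⊤}
Applying B5's transfer function to that IN value gives OUT[B5] (row B5 above).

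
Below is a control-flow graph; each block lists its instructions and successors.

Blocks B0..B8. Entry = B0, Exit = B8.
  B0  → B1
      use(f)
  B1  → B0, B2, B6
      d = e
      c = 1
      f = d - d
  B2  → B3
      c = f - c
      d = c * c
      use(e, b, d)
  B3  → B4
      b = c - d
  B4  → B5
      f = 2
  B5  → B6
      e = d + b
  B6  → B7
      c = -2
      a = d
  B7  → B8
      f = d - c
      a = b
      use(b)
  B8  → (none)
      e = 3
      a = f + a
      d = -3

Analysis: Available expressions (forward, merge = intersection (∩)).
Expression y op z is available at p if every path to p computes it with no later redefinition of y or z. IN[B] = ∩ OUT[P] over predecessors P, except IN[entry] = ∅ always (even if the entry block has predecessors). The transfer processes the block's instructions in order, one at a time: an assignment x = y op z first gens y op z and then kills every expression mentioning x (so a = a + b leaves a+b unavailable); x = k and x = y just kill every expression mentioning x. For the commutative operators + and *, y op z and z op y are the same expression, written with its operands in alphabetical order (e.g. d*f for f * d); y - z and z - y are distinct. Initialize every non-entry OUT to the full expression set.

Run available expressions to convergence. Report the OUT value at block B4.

Answer: {c*c, c-d}

Derivation:
Per-block solution:
  B0:  IN={}  OUT={}
  B1:  IN={}  OUT={d-d}
  B2:  IN={d-d}  OUT={c*c}
  B3:  IN={c*c}  OUT={c*c, c-d}
  B4:  IN={c*c, c-d}  OUT={c*c, c-d}
  B5:  IN={c*c, c-d}  OUT={b+d, c*c, c-d}
  B6:  IN={}  OUT={}
  B7:  IN={}  OUT={d-c}
  B8:  IN={d-c}  OUT={}

Merge at B4: IN[B4] = OUT[B3] = {c*c, c-d}
Applying B4's transfer function to that IN value gives OUT[B4] (row B4 above).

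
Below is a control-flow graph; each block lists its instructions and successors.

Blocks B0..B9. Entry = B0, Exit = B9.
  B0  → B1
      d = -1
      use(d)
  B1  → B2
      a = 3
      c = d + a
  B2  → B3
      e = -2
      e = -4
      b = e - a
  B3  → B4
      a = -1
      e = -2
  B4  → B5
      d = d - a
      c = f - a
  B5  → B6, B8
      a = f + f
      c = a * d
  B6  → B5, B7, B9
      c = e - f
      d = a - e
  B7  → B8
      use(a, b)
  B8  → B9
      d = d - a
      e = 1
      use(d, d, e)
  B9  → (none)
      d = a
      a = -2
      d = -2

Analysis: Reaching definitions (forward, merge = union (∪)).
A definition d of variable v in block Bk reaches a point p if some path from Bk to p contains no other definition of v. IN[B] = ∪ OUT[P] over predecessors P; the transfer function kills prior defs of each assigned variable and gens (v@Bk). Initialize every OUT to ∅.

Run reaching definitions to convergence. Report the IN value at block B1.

Converged values:
  B0:  IN={}  OUT={d@B0}
  B1:  IN={d@B0}  OUT={a@B1, c@B1, d@B0}
  B2:  IN={a@B1, c@B1, d@B0}  OUT={a@B1, b@B2, c@B1, d@B0, e@B2}
  B3:  IN={a@B1, b@B2, c@B1, d@B0, e@B2}  OUT={a@B3, b@B2, c@B1, d@B0, e@B3}
  B4:  IN={a@B3, b@B2, c@B1, d@B0, e@B3}  OUT={a@B3, b@B2, c@B4, d@B4, e@B3}
  B5:  IN={a@B3, a@B5, b@B2, c@B4, c@B6, d@B4, d@B6, e@B3}  OUT={a@B5, b@B2, c@B5, d@B4, d@B6, e@B3}
  B6:  IN={a@B5, b@B2, c@B5, d@B4, d@B6, e@B3}  OUT={a@B5, b@B2, c@B6, d@B6, e@B3}
  B7:  IN={a@B5, b@B2, c@B6, d@B6, e@B3}  OUT={a@B5, b@B2, c@B6, d@B6, e@B3}
  B8:  IN={a@B5, b@B2, c@B5, c@B6, d@B4, d@B6, e@B3}  OUT={a@B5, b@B2, c@B5, c@B6, d@B8, e@B8}
  B9:  IN={a@B5, b@B2, c@B5, c@B6, d@B6, d@B8, e@B3, e@B8}  OUT={a@B9, b@B2, c@B5, c@B6, d@B9, e@B3, e@B8}

Merge at B1: IN[B1] = OUT[B0] = {d@B0}

Answer: {d@B0}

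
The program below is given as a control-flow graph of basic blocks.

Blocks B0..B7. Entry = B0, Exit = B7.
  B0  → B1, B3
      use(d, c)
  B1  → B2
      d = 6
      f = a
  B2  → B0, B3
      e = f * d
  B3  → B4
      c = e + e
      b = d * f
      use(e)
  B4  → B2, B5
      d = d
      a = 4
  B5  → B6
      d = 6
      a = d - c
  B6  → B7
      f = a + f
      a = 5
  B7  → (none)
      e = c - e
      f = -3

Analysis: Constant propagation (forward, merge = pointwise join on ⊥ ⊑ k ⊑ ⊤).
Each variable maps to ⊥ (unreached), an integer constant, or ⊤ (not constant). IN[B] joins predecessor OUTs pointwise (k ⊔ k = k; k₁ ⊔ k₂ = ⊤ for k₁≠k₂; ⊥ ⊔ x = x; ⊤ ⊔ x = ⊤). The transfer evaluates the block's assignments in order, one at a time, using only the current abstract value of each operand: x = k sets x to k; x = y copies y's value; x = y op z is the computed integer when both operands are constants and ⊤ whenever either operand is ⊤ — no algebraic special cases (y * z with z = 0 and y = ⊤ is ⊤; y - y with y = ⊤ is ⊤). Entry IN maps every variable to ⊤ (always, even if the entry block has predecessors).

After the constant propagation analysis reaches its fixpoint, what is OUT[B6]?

Answer: {a: 5, b: ⊤, c: ⊤, d: 6, e: ⊤, f: ⊤}

Working:
Per-block solution:
  B0:   IN=(all ⊤)   OUT=(all ⊤)
  B1:   IN=(all ⊤)   OUT={d:6; rest ⊤}
  B2:   IN=(all ⊤)   OUT=(all ⊤)
  B3:   IN=(all ⊤)   OUT=(all ⊤)
  B4:   IN=(all ⊤)   OUT={a:4; rest ⊤}
  B5:   IN={a:4; rest ⊤}   OUT={d:6; rest ⊤}
  B6:   IN={d:6; rest ⊤}   OUT={a:5, d:6; rest ⊤}
  B7:   IN={a:5, d:6; rest ⊤}   OUT={a:5, d:6, f:-3; rest ⊤}

Merge at B6: IN[B6] = OUT[B5] = {a: ⊤, b: ⊤, c: ⊤, d: 6, e: ⊤, f: ⊤}
Applying B6's transfer function to that IN value gives OUT[B6] (row B6 above).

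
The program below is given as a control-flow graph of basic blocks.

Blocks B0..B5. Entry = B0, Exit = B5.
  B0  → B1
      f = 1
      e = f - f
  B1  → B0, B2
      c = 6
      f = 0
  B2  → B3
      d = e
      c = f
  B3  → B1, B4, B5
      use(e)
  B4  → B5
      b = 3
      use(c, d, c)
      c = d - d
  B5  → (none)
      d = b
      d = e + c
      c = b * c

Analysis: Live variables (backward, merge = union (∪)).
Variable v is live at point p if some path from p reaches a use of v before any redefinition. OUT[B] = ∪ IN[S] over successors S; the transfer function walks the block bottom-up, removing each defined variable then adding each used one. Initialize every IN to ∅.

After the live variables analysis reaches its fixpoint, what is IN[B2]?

Converged values:
  B0: | IN={b} | OUT={b, e}
  B1: | IN={b, e} | OUT={b, e, f}
  B2: | IN={b, e, f} | OUT={b, c, d, e}
  B3: | IN={b, c, d, e} | OUT={b, c, d, e}
  B4: | IN={c, d, e} | OUT={b, c, e}
  B5: | IN={b, c, e} | OUT={}

Merge at B2: OUT[B2] = IN[B3] = {b, c, d, e}
Applying B2's transfer function to that OUT value gives IN[B2] (row B2 above).

Answer: {b, e, f}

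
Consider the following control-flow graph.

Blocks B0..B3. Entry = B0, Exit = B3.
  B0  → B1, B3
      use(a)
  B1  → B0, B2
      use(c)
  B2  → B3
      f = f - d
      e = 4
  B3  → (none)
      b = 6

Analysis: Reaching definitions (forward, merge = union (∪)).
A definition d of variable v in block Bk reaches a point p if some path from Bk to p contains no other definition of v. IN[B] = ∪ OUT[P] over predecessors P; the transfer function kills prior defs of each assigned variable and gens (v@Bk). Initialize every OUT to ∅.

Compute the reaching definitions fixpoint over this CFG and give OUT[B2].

Answer: {e@B2, f@B2}

Trace:
Per-block solution:
  B0:  IN={}  OUT={}
  B1:  IN={}  OUT={}
  B2:  IN={}  OUT={e@B2, f@B2}
  B3:  IN={e@B2, f@B2}  OUT={b@B3, e@B2, f@B2}

Merge at B2: IN[B2] = OUT[B1] = {}
Applying B2's transfer function to that IN value gives OUT[B2] (row B2 above).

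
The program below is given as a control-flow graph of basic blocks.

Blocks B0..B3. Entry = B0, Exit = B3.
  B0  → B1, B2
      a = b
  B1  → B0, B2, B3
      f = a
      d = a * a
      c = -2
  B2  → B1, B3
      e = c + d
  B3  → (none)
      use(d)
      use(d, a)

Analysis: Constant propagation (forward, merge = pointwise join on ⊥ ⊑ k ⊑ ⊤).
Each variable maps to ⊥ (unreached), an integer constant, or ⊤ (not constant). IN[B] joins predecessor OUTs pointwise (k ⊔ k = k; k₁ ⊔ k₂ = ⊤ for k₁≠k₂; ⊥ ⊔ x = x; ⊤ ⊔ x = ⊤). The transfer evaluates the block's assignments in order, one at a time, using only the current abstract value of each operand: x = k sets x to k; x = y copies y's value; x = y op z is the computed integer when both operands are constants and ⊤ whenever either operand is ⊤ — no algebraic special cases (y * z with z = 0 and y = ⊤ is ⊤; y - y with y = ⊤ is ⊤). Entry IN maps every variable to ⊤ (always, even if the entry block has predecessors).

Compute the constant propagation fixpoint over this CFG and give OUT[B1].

Answer: {a: ⊤, b: ⊤, c: -2, d: ⊤, e: ⊤, f: ⊤}

Derivation:
Fixpoint table:
  B0:  IN=(all ⊤)  OUT=(all ⊤)
  B1:  IN=(all ⊤)  OUT={c:-2; rest ⊤}
  B2:  IN=(all ⊤)  OUT=(all ⊤)
  B3:  IN=(all ⊤)  OUT=(all ⊤)

Merge at B1: IN[B1] = OUT[B0] ⊔ OUT[B2] = {a: ⊤, b: ⊤, c: ⊤, d: ⊤, e: ⊤, f: ⊤}
Applying B1's transfer function to that IN value gives OUT[B1] (row B1 above).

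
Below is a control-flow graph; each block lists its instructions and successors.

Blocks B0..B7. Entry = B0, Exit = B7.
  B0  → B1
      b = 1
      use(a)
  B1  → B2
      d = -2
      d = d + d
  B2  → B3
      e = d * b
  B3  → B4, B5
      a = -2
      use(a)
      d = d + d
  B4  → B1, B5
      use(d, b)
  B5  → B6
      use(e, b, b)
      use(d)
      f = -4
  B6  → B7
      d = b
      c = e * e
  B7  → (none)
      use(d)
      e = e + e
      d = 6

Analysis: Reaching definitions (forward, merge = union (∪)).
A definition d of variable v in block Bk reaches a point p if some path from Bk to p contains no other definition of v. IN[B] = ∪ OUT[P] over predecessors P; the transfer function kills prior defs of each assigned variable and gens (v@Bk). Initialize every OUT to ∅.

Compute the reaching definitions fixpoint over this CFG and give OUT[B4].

Answer: {a@B3, b@B0, d@B3, e@B2}

Working:
Fixpoint table:
  B0:  IN={}  OUT={b@B0}
  B1:  IN={a@B3, b@B0, d@B3, e@B2}  OUT={a@B3, b@B0, d@B1, e@B2}
  B2:  IN={a@B3, b@B0, d@B1, e@B2}  OUT={a@B3, b@B0, d@B1, e@B2}
  B3:  IN={a@B3, b@B0, d@B1, e@B2}  OUT={a@B3, b@B0, d@B3, e@B2}
  B4:  IN={a@B3, b@B0, d@B3, e@B2}  OUT={a@B3, b@B0, d@B3, e@B2}
  B5:  IN={a@B3, b@B0, d@B3, e@B2}  OUT={a@B3, b@B0, d@B3, e@B2, f@B5}
  B6:  IN={a@B3, b@B0, d@B3, e@B2, f@B5}  OUT={a@B3, b@B0, c@B6, d@B6, e@B2, f@B5}
  B7:  IN={a@B3, b@B0, c@B6, d@B6, e@B2, f@B5}  OUT={a@B3, b@B0, c@B6, d@B7, e@B7, f@B5}

Merge at B4: IN[B4] = OUT[B3] = {a@B3, b@B0, d@B3, e@B2}
Applying B4's transfer function to that IN value gives OUT[B4] (row B4 above).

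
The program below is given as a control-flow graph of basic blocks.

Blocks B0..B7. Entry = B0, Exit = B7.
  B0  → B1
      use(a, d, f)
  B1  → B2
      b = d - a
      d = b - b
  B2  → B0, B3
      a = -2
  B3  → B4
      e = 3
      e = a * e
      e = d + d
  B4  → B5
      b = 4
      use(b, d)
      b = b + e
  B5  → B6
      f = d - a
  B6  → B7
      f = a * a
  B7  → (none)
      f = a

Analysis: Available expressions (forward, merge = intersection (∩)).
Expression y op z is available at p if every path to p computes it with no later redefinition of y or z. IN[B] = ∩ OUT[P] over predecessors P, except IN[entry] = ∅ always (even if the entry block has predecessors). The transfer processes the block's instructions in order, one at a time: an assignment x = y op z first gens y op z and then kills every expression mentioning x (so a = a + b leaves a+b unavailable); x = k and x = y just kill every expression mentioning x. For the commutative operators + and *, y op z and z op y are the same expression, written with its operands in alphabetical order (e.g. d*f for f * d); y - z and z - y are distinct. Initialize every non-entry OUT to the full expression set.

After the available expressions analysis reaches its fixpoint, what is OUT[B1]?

Answer: {b-b}

Trace:
Fixpoint table:
  B0: | IN={} | OUT={}
  B1: | IN={} | OUT={b-b}
  B2: | IN={b-b} | OUT={b-b}
  B3: | IN={b-b} | OUT={b-b, d+d}
  B4: | IN={b-b, d+d} | OUT={d+d}
  B5: | IN={d+d} | OUT={d+d, d-a}
  B6: | IN={d+d, d-a} | OUT={a*a, d+d, d-a}
  B7: | IN={a*a, d+d, d-a} | OUT={a*a, d+d, d-a}

Merge at B1: IN[B1] = OUT[B0] = {}
Applying B1's transfer function to that IN value gives OUT[B1] (row B1 above).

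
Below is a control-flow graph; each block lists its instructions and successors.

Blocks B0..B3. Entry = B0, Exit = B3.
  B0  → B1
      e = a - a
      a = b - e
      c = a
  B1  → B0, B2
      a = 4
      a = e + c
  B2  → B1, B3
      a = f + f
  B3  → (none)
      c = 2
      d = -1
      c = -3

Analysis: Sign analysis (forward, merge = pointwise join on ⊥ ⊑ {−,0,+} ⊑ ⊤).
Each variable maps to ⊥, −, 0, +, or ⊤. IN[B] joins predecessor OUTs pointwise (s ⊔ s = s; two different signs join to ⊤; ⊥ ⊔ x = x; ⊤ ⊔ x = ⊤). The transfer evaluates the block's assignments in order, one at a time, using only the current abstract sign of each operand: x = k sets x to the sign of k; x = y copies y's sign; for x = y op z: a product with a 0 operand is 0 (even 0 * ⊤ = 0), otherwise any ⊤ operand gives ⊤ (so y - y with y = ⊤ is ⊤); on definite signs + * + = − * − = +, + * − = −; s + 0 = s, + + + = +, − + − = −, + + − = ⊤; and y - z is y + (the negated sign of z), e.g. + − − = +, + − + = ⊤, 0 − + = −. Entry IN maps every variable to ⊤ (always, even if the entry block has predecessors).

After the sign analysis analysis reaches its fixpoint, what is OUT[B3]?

Answer: {a: ⊤, b: ⊤, c: -, d: -, e: ⊤, f: ⊤}

Trace:
Fixpoint table:
  B0:  IN=(all ⊤)  OUT=(all ⊤)
  B1:  IN=(all ⊤)  OUT=(all ⊤)
  B2:  IN=(all ⊤)  OUT=(all ⊤)
  B3:  IN=(all ⊤)  OUT={c:-, d:-; rest ⊤}

Merge at B3: IN[B3] = OUT[B2] = {a: ⊤, b: ⊤, c: ⊤, d: ⊤, e: ⊤, f: ⊤}
Applying B3's transfer function to that IN value gives OUT[B3] (row B3 above).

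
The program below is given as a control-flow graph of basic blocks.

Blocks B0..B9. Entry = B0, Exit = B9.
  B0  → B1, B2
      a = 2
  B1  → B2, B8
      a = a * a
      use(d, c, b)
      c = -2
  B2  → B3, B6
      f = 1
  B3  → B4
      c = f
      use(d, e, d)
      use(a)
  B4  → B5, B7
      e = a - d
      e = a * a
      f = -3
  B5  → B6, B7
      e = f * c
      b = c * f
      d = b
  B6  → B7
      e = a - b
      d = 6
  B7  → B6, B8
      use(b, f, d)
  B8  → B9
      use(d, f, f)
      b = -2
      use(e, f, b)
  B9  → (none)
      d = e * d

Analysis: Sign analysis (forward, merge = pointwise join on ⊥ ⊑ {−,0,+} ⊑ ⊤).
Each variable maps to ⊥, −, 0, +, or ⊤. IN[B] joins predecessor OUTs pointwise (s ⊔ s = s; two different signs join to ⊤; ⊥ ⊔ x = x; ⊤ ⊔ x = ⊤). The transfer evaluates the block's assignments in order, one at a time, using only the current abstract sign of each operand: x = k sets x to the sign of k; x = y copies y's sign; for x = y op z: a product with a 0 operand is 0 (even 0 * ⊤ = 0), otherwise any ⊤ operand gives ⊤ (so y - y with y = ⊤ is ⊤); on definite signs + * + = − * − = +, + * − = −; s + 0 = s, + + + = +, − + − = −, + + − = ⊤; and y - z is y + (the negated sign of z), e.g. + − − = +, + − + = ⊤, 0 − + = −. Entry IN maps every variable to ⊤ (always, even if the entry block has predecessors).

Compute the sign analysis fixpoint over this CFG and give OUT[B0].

Answer: {a: +, b: ⊤, c: ⊤, d: ⊤, e: ⊤, f: ⊤}

Working:
Per-block solution:
  B0:  IN=(all ⊤)  OUT={a:+; rest ⊤}
  B1:  IN={a:+; rest ⊤}  OUT={a:+, c:-; rest ⊤}
  B2:  IN={a:+; rest ⊤}  OUT={a:+, f:+; rest ⊤}
  B3:  IN={a:+, f:+; rest ⊤}  OUT={a:+, c:+, f:+; rest ⊤}
  B4:  IN={a:+, c:+, f:+; rest ⊤}  OUT={a:+, c:+, e:+, f:-; rest ⊤}
  B5:  IN={a:+, c:+, e:+, f:-; rest ⊤}  OUT={a:+, b:-, c:+, d:-, e:-, f:-; rest ⊤}
  B6:  IN={a:+; rest ⊤}  OUT={a:+, d:+; rest ⊤}
  B7:  IN={a:+; rest ⊤}  OUT={a:+; rest ⊤}
  B8:  IN={a:+; rest ⊤}  OUT={a:+, b:-; rest ⊤}
  B9:  IN={a:+, b:-; rest ⊤}  OUT={a:+, b:-; rest ⊤}

B0 is the boundary node: IN[B0] = {a: ⊤, b: ⊤, c: ⊤, d: ⊤, e: ⊤, f: ⊤}
Applying B0's transfer function to that IN value gives OUT[B0] (row B0 above).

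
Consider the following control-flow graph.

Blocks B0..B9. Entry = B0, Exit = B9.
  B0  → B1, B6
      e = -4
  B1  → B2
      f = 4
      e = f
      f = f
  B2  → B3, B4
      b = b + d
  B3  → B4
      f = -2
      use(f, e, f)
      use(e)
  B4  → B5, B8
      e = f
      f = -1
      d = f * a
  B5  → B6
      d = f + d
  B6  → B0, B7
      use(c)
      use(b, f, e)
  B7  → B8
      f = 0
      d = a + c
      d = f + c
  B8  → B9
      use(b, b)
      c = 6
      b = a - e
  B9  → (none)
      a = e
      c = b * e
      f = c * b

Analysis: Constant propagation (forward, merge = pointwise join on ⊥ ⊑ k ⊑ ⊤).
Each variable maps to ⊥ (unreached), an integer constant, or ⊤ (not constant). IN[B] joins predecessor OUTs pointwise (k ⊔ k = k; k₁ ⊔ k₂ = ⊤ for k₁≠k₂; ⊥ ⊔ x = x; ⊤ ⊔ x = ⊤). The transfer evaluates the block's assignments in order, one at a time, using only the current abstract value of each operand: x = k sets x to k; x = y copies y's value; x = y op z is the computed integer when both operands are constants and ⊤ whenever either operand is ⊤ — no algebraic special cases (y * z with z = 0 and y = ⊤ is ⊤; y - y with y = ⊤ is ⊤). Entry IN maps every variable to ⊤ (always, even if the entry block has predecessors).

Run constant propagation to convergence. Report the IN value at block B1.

Per-block solution:
  B0:   IN=(all ⊤)   OUT={e:-4; rest ⊤}
  B1:   IN={e:-4; rest ⊤}   OUT={e:4, f:4; rest ⊤}
  B2:   IN={e:4, f:4; rest ⊤}   OUT={e:4, f:4; rest ⊤}
  B3:   IN={e:4, f:4; rest ⊤}   OUT={e:4, f:-2; rest ⊤}
  B4:   IN={e:4; rest ⊤}   OUT={f:-1; rest ⊤}
  B5:   IN={f:-1; rest ⊤}   OUT={f:-1; rest ⊤}
  B6:   IN=(all ⊤)   OUT=(all ⊤)
  B7:   IN=(all ⊤)   OUT={f:0; rest ⊤}
  B8:   IN=(all ⊤)   OUT={c:6; rest ⊤}
  B9:   IN={c:6; rest ⊤}   OUT=(all ⊤)

Merge at B1: IN[B1] = OUT[B0] = {a: ⊤, b: ⊤, c: ⊤, d: ⊤, e: -4, f: ⊤}

Answer: {a: ⊤, b: ⊤, c: ⊤, d: ⊤, e: -4, f: ⊤}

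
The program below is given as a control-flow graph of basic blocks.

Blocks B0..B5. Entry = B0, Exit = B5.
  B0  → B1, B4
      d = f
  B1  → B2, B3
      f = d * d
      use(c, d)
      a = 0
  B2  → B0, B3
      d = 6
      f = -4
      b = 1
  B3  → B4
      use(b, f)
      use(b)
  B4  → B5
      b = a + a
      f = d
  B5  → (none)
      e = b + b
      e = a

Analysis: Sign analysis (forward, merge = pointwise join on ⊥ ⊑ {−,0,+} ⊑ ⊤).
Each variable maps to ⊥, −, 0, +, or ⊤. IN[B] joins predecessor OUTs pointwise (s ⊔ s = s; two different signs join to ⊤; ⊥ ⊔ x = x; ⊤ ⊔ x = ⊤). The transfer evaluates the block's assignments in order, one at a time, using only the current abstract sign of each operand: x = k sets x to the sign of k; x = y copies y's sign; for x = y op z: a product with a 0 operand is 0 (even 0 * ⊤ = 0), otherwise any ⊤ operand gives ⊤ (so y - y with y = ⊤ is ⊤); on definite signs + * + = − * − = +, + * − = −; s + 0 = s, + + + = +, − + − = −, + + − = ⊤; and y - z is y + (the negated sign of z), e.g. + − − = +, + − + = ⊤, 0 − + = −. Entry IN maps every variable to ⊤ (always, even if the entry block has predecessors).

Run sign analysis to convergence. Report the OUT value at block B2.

Answer: {a: 0, b: +, c: ⊤, d: +, e: ⊤, f: -}

Derivation:
Fixpoint table:
  B0: | IN=(all ⊤) | OUT=(all ⊤)
  B1: | IN=(all ⊤) | OUT={a:0; rest ⊤}
  B2: | IN={a:0; rest ⊤} | OUT={a:0, b:+, d:+, f:-; rest ⊤}
  B3: | IN={a:0; rest ⊤} | OUT={a:0; rest ⊤}
  B4: | IN=(all ⊤) | OUT=(all ⊤)
  B5: | IN=(all ⊤) | OUT=(all ⊤)

Merge at B2: IN[B2] = OUT[B1] = {a: 0, b: ⊤, c: ⊤, d: ⊤, e: ⊤, f: ⊤}
Applying B2's transfer function to that IN value gives OUT[B2] (row B2 above).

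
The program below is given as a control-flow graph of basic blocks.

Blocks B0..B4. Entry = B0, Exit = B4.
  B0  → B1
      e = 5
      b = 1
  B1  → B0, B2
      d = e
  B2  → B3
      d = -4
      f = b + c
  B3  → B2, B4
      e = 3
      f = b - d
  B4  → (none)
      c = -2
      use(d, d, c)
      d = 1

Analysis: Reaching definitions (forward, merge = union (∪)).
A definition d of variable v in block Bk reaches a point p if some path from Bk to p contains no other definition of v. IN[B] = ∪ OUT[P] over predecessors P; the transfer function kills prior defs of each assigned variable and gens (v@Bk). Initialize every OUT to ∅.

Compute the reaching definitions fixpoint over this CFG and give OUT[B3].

Answer: {b@B0, d@B2, e@B3, f@B3}

Derivation:
Converged values:
  B0:   IN={b@B0, d@B1, e@B0}   OUT={b@B0, d@B1, e@B0}
  B1:   IN={b@B0, d@B1, e@B0}   OUT={b@B0, d@B1, e@B0}
  B2:   IN={b@B0, d@B1, d@B2, e@B0, e@B3, f@B3}   OUT={b@B0, d@B2, e@B0, e@B3, f@B2}
  B3:   IN={b@B0, d@B2, e@B0, e@B3, f@B2}   OUT={b@B0, d@B2, e@B3, f@B3}
  B4:   IN={b@B0, d@B2, e@B3, f@B3}   OUT={b@B0, c@B4, d@B4, e@B3, f@B3}

Merge at B3: IN[B3] = OUT[B2] = {b@B0, d@B2, e@B0, e@B3, f@B2}
Applying B3's transfer function to that IN value gives OUT[B3] (row B3 above).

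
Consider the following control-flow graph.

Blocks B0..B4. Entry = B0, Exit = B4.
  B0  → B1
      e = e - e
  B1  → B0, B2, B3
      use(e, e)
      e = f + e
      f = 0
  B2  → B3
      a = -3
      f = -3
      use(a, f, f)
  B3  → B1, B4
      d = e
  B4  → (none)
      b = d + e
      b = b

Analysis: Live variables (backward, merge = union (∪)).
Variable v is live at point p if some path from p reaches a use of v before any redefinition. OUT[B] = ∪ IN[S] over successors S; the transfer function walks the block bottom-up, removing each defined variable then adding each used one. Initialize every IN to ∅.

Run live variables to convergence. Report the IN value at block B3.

Answer: {e, f}

Derivation:
Converged values:
  B0:  IN={e, f}  OUT={e, f}
  B1:  IN={e, f}  OUT={e, f}
  B2:  IN={e}  OUT={e, f}
  B3:  IN={e, f}  OUT={d, e, f}
  B4:  IN={d, e}  OUT={}

Merge at B3: OUT[B3] = IN[B1] ⊔ IN[B4] = {d, e, f}
Applying B3's transfer function to that OUT value gives IN[B3] (row B3 above).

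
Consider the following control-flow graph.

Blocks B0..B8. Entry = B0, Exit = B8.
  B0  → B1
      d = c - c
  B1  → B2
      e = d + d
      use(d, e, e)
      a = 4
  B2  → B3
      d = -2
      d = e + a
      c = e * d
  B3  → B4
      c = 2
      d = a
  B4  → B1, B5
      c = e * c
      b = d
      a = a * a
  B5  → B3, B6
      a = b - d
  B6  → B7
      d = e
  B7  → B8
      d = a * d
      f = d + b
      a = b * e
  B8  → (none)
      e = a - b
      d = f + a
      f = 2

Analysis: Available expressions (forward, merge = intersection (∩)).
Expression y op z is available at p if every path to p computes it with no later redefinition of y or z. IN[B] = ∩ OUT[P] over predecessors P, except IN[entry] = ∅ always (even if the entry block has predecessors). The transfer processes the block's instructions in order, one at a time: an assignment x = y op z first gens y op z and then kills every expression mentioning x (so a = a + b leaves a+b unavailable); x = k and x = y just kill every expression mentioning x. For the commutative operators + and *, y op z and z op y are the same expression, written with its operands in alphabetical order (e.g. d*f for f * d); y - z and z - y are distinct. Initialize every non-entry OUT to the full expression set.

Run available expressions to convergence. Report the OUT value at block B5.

Fixpoint table:
  B0:   IN={}   OUT={c-c}
  B1:   IN={}   OUT={d+d}
  B2:   IN={d+d}   OUT={a+e, d*e}
  B3:   IN={}   OUT={}
  B4:   IN={}   OUT={}
  B5:   IN={}   OUT={b-d}
  B6:   IN={b-d}   OUT={}
  B7:   IN={}   OUT={b*e, b+d}
  B8:   IN={b*e, b+d}   OUT={a-b}

Merge at B5: IN[B5] = OUT[B4] = {}
Applying B5's transfer function to that IN value gives OUT[B5] (row B5 above).

Answer: {b-d}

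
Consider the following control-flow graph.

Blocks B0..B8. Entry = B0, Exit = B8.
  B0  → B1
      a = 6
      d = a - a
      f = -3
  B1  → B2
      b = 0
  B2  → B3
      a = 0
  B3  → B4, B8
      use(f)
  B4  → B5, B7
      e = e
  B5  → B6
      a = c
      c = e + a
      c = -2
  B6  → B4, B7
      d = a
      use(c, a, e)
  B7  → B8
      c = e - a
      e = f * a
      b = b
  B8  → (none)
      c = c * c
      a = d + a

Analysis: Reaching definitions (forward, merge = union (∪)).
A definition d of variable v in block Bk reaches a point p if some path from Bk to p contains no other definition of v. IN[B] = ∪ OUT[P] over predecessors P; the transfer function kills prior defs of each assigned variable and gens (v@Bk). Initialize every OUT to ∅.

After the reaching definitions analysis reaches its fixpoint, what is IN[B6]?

Answer: {a@B5, b@B1, c@B5, d@B0, d@B6, e@B4, f@B0}

Trace:
Per-block solution:
  B0:  IN={}  OUT={a@B0, d@B0, f@B0}
  B1:  IN={a@B0, d@B0, f@B0}  OUT={a@B0, b@B1, d@B0, f@B0}
  B2:  IN={a@B0, b@B1, d@B0, f@B0}  OUT={a@B2, b@B1, d@B0, f@B0}
  B3:  IN={a@B2, b@B1, d@B0, f@B0}  OUT={a@B2, b@B1, d@B0, f@B0}
  B4:  IN={a@B2, a@B5, b@B1, c@B5, d@B0, d@B6, e@B4, f@B0}  OUT={a@B2, a@B5, b@B1, c@B5, d@B0, d@B6, e@B4, f@B0}
  B5:  IN={a@B2, a@B5, b@B1, c@B5, d@B0, d@B6, e@B4, f@B0}  OUT={a@B5, b@B1, c@B5, d@B0, d@B6, e@B4, f@B0}
  B6:  IN={a@B5, b@B1, c@B5, d@B0, d@B6, e@B4, f@B0}  OUT={a@B5, b@B1, c@B5, d@B6, e@B4, f@B0}
  B7:  IN={a@B2, a@B5, b@B1, c@B5, d@B0, d@B6, e@B4, f@B0}  OUT={a@B2, a@B5, b@B7, c@B7, d@B0, d@B6, e@B7, f@B0}
  B8:  IN={a@B2, a@B5, b@B1, b@B7, c@B7, d@B0, d@B6, e@B7, f@B0}  OUT={a@B8, b@B1, b@B7, c@B8, d@B0, d@B6, e@B7, f@B0}

Merge at B6: IN[B6] = OUT[B5] = {a@B5, b@B1, c@B5, d@B0, d@B6, e@B4, f@B0}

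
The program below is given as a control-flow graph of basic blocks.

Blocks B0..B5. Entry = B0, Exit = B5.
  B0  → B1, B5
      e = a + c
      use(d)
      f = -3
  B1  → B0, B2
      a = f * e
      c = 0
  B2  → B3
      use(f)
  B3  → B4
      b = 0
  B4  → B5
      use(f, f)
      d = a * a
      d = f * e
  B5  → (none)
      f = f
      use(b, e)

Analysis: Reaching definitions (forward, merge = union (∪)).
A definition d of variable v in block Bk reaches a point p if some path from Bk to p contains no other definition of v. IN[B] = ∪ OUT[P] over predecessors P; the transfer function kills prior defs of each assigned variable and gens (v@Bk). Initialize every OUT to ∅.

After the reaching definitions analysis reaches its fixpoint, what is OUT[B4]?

Per-block solution:
  B0:  IN={a@B1, c@B1, e@B0, f@B0}  OUT={a@B1, c@B1, e@B0, f@B0}
  B1:  IN={a@B1, c@B1, e@B0, f@B0}  OUT={a@B1, c@B1, e@B0, f@B0}
  B2:  IN={a@B1, c@B1, e@B0, f@B0}  OUT={a@B1, c@B1, e@B0, f@B0}
  B3:  IN={a@B1, c@B1, e@B0, f@B0}  OUT={a@B1, b@B3, c@B1, e@B0, f@B0}
  B4:  IN={a@B1, b@B3, c@B1, e@B0, f@B0}  OUT={a@B1, b@B3, c@B1, d@B4, e@B0, f@B0}
  B5:  IN={a@B1, b@B3, c@B1, d@B4, e@B0, f@B0}  OUT={a@B1, b@B3, c@B1, d@B4, e@B0, f@B5}

Merge at B4: IN[B4] = OUT[B3] = {a@B1, b@B3, c@B1, e@B0, f@B0}
Applying B4's transfer function to that IN value gives OUT[B4] (row B4 above).

Answer: {a@B1, b@B3, c@B1, d@B4, e@B0, f@B0}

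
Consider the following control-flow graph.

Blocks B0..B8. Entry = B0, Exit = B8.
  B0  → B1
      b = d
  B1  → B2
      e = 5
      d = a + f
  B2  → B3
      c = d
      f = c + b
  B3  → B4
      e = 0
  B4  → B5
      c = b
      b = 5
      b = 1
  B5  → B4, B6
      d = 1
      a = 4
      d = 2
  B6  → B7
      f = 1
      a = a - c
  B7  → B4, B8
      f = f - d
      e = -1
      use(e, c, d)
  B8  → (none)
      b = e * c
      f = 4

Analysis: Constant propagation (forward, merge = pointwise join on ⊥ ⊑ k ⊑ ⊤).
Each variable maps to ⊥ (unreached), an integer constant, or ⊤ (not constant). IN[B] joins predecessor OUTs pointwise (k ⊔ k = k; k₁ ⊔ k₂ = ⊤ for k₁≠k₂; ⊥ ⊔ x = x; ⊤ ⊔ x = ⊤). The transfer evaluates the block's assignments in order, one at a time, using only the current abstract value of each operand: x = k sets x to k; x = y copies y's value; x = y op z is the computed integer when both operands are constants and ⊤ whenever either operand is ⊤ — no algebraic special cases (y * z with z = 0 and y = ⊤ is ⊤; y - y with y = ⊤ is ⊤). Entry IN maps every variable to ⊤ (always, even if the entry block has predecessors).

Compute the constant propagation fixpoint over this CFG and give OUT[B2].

Answer: {a: ⊤, b: ⊤, c: ⊤, d: ⊤, e: 5, f: ⊤}

Trace:
Converged values:
  B0:  IN=(all ⊤)  OUT=(all ⊤)
  B1:  IN=(all ⊤)  OUT={e:5; rest ⊤}
  B2:  IN={e:5; rest ⊤}  OUT={e:5; rest ⊤}
  B3:  IN={e:5; rest ⊤}  OUT={e:0; rest ⊤}
  B4:  IN=(all ⊤)  OUT={b:1; rest ⊤}
  B5:  IN={b:1; rest ⊤}  OUT={a:4, b:1, d:2; rest ⊤}
  B6:  IN={a:4, b:1, d:2; rest ⊤}  OUT={b:1, d:2, f:1; rest ⊤}
  B7:  IN={b:1, d:2, f:1; rest ⊤}  OUT={b:1, d:2, e:-1, f:-1; rest ⊤}
  B8:  IN={b:1, d:2, e:-1, f:-1; rest ⊤}  OUT={d:2, e:-1, f:4; rest ⊤}

Merge at B2: IN[B2] = OUT[B1] = {a: ⊤, b: ⊤, c: ⊤, d: ⊤, e: 5, f: ⊤}
Applying B2's transfer function to that IN value gives OUT[B2] (row B2 above).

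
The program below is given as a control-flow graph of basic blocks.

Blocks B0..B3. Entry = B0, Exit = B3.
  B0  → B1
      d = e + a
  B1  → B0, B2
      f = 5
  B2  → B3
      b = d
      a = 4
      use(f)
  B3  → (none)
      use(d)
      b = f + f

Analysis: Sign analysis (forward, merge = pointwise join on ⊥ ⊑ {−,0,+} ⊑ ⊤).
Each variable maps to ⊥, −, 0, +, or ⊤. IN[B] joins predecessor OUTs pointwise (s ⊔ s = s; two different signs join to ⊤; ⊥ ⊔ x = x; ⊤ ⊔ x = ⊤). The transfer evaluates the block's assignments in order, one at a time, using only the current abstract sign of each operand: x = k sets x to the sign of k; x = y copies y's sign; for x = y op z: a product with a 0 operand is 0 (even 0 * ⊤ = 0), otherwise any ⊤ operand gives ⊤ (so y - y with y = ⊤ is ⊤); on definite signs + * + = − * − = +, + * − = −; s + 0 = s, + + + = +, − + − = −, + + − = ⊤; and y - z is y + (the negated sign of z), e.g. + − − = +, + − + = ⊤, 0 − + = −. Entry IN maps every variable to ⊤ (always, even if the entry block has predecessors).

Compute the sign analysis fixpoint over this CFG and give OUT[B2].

Fixpoint table:
  B0:   IN=(all ⊤)   OUT=(all ⊤)
  B1:   IN=(all ⊤)   OUT={f:+; rest ⊤}
  B2:   IN={f:+; rest ⊤}   OUT={a:+, f:+; rest ⊤}
  B3:   IN={a:+, f:+; rest ⊤}   OUT={a:+, b:+, f:+; rest ⊤}

Merge at B2: IN[B2] = OUT[B1] = {a: ⊤, b: ⊤, c: ⊤, d: ⊤, e: ⊤, f: +}
Applying B2's transfer function to that IN value gives OUT[B2] (row B2 above).

Answer: {a: +, b: ⊤, c: ⊤, d: ⊤, e: ⊤, f: +}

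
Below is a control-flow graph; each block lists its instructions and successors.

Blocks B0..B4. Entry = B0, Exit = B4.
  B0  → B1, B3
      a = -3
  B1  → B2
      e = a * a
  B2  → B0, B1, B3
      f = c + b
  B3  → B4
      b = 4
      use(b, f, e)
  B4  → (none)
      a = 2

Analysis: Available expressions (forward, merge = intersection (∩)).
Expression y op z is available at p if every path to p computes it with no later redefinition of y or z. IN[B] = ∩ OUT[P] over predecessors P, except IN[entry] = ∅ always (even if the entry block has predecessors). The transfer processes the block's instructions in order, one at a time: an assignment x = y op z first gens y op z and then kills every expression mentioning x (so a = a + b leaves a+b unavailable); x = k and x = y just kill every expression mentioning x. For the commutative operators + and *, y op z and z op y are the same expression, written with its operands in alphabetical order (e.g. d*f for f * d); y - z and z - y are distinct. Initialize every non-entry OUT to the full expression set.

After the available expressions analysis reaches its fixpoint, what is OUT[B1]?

Answer: {a*a}

Derivation:
Per-block solution:
  B0:   IN={}   OUT={}
  B1:   IN={}   OUT={a*a}
  B2:   IN={a*a}   OUT={a*a, b+c}
  B3:   IN={}   OUT={}
  B4:   IN={}   OUT={}

Merge at B1: IN[B1] = OUT[B0] ∩ OUT[B2] = {}
Applying B1's transfer function to that IN value gives OUT[B1] (row B1 above).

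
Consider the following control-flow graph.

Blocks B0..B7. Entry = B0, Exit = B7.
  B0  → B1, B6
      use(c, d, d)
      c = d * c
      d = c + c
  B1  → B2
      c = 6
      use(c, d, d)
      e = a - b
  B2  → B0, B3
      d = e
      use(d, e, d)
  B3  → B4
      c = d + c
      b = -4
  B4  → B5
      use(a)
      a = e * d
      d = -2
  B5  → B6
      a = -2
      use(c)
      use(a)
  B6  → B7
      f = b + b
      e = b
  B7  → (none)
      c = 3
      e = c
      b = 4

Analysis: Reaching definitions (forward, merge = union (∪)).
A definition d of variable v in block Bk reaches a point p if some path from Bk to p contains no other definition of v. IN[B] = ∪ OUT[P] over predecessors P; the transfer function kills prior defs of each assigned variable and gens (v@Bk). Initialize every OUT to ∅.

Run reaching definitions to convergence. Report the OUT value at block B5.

Converged values:
  B0: | IN={c@B1, d@B2, e@B1} | OUT={c@B0, d@B0, e@B1}
  B1: | IN={c@B0, d@B0, e@B1} | OUT={c@B1, d@B0, e@B1}
  B2: | IN={c@B1, d@B0, e@B1} | OUT={c@B1, d@B2, e@B1}
  B3: | IN={c@B1, d@B2, e@B1} | OUT={b@B3, c@B3, d@B2, e@B1}
  B4: | IN={b@B3, c@B3, d@B2, e@B1} | OUT={a@B4, b@B3, c@B3, d@B4, e@B1}
  B5: | IN={a@B4, b@B3, c@B3, d@B4, e@B1} | OUT={a@B5, b@B3, c@B3, d@B4, e@B1}
  B6: | IN={a@B5, b@B3, c@B0, c@B3, d@B0, d@B4, e@B1} | OUT={a@B5, b@B3, c@B0, c@B3, d@B0, d@B4, e@B6, f@B6}
  B7: | IN={a@B5, b@B3, c@B0, c@B3, d@B0, d@B4, e@B6, f@B6} | OUT={a@B5, b@B7, c@B7, d@B0, d@B4, e@B7, f@B6}

Merge at B5: IN[B5] = OUT[B4] = {a@B4, b@B3, c@B3, d@B4, e@B1}
Applying B5's transfer function to that IN value gives OUT[B5] (row B5 above).

Answer: {a@B5, b@B3, c@B3, d@B4, e@B1}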